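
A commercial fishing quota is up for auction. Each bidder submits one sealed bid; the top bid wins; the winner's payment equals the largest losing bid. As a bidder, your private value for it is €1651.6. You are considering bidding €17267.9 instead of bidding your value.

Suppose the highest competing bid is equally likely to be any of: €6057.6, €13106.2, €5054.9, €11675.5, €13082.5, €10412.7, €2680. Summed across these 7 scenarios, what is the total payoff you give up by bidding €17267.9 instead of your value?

The deviation costs you only when the competing bid falls strictly between €1651.6 and €17267.9; elsewhere both bids give the same outcome.
€6057.6: truthful payoff €0, deviation payoff −€4406 → loss €4406.
€13106.2: truthful payoff €0, deviation payoff −€11454.6 → loss €11454.6.
€5054.9: truthful payoff €0, deviation payoff −€3403.3 → loss €3403.3.
€11675.5: truthful payoff €0, deviation payoff −€10023.9 → loss €10023.9.
€13082.5: truthful payoff €0, deviation payoff −€11430.9 → loss €11430.9.
€10412.7: truthful payoff €0, deviation payoff −€8761.1 → loss €8761.1.
€2680: truthful payoff €0, deviation payoff −€1028.4 → loss €1028.4.
Total loss = €4406 + €11454.6 + €3403.3 + €10023.9 + €11430.9 + €8761.1 + €1028.4 = €50508.2.

€50508.2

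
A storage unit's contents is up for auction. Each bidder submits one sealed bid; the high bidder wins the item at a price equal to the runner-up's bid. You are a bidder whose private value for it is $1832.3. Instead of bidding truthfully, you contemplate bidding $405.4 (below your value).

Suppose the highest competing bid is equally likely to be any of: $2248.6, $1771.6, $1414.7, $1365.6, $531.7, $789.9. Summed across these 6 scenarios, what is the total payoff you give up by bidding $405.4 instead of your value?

The deviation costs you only when the competing bid falls strictly between $405.4 and $1832.3; elsewhere both bids give the same outcome.
$2248.6: outcomes coincide → loss $0.
$1771.6: truthful payoff $60.7, deviation payoff $0 → loss $60.7.
$1414.7: truthful payoff $417.6, deviation payoff $0 → loss $417.6.
$1365.6: truthful payoff $466.7, deviation payoff $0 → loss $466.7.
$531.7: truthful payoff $1300.6, deviation payoff $0 → loss $1300.6.
$789.9: truthful payoff $1042.4, deviation payoff $0 → loss $1042.4.
Total loss = $60.7 + $417.6 + $466.7 + $1300.6 + $1042.4 = $3288.

$3288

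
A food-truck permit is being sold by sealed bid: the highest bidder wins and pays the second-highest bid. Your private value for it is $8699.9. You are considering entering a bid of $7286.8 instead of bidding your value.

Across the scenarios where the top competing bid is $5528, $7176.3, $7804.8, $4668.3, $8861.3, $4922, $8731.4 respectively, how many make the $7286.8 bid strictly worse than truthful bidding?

1

The deviation hurts exactly when the highest competing bid lies strictly between $7286.8 and $8699.9 — underbidding then forfeits a profitable win.
$5528: below both → same outcome either way.
$7176.3: below both → same outcome either way.
$7804.8: inside the interval → strictly worse (loss $895.1).
$4668.3: below both → same outcome either way.
$8861.3: above both → same outcome either way.
$4922: below both → same outcome either way.
$8731.4: above both → same outcome either way.
Count: 1.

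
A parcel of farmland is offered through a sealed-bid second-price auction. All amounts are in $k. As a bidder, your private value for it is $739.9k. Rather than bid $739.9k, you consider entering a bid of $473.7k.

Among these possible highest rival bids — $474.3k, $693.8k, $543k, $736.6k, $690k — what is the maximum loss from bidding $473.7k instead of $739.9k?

$474.3k: truthful gives $265.6k, deviation gives $0k → loss $265.6k.
$693.8k: truthful gives $46.1k, deviation gives $0k → loss $46.1k.
$543k: truthful gives $196.9k, deviation gives $0k → loss $196.9k.
$736.6k: truthful gives $3.3k, deviation gives $0k → loss $3.3k.
$690k: truthful gives $49.9k, deviation gives $0k → loss $49.9k.
Maximum loss: $265.6k.

$265.6k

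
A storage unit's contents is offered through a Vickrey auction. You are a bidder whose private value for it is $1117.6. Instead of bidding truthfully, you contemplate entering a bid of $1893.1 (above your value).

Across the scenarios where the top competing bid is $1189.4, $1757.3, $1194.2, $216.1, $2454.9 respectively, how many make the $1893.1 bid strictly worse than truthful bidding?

3

The deviation hurts exactly when the highest competing bid lies strictly between $1117.6 and $1893.1 — overbidding then wins at a price above your value.
$1189.4: inside the interval → strictly worse (loss $71.8).
$1757.3: inside the interval → strictly worse (loss $639.7).
$1194.2: inside the interval → strictly worse (loss $76.6).
$216.1: below both → same outcome either way.
$2454.9: above both → same outcome either way.
Count: 3.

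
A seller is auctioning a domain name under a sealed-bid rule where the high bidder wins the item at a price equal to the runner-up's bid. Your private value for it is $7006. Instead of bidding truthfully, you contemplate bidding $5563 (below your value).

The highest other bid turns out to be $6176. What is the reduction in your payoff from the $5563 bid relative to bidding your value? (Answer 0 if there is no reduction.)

Bidding your value $7006: you win (since $7006 > $6176) and pay $6176. Payoff $830.
Bidding $5563: you lose. Payoff $0.
The competing bid $6176 lies between your shaded bid and your value, so underbidding forfeits an item you could have won at a profitable price.
Loss from deviating = $830 − ($0) = $830.

$830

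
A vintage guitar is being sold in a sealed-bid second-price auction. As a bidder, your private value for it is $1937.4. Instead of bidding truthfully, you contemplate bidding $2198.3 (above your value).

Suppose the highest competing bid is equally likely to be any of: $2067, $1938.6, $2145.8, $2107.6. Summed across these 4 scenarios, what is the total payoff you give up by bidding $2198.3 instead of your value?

The deviation costs you only when the competing bid falls strictly between $1937.4 and $2198.3; elsewhere both bids give the same outcome.
$2067: truthful payoff $0, deviation payoff −$129.6 → loss $129.6.
$1938.6: truthful payoff $0, deviation payoff −$1.2 → loss $1.2.
$2145.8: truthful payoff $0, deviation payoff −$208.4 → loss $208.4.
$2107.6: truthful payoff $0, deviation payoff −$170.2 → loss $170.2.
Total loss = $129.6 + $1.2 + $208.4 + $170.2 = $509.4.
In a second-price auction your bid sets only whether you win, not what you pay, so bidding your true value is weakly dominant.

$509.4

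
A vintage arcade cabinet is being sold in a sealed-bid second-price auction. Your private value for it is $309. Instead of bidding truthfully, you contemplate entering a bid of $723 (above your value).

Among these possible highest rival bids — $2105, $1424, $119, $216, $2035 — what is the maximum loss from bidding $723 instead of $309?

$0

$2105: same outcome either way → loss $0.
$1424: same outcome either way → loss $0.
$119: same outcome either way → loss $0.
$216: same outcome either way → loss $0.
$2035: same outcome either way → loss $0.
Maximum loss: $0.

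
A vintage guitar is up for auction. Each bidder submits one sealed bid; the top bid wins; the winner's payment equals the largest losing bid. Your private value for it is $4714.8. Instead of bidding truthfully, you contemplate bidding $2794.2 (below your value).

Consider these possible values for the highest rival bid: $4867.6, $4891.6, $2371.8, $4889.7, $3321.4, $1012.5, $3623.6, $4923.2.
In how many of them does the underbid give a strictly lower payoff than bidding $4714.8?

2

The deviation hurts exactly when the highest competing bid lies strictly between $2794.2 and $4714.8 — underbidding then forfeits a profitable win.
$4867.6: above both → same outcome either way.
$4891.6: above both → same outcome either way.
$2371.8: below both → same outcome either way.
$4889.7: above both → same outcome either way.
$3321.4: inside the interval → strictly worse (loss $1393.4).
$1012.5: below both → same outcome either way.
$3623.6: inside the interval → strictly worse (loss $1091.2).
$4923.2: above both → same outcome either way.
Count: 2.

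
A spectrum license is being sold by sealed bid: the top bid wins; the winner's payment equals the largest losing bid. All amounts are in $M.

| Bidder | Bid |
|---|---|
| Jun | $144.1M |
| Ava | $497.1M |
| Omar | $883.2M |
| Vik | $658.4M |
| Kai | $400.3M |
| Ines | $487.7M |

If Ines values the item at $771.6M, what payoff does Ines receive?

Highest bid: Omar at $883.2M, so Omar wins.
Second-highest bid: Vik at $658.4M — that is the price the winner pays.
Ines did not win, so Ines pays nothing and receives nothing: payoff $0M.

$0M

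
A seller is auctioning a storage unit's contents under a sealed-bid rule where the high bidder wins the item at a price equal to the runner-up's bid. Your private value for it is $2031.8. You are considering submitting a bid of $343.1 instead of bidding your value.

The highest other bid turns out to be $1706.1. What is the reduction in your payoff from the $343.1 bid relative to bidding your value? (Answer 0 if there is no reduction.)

Bidding your value $2031.8: you win (since $2031.8 > $1706.1) and pay $1706.1. Payoff $325.7.
Bidding $343.1: you lose. Payoff $0.
The competing bid $1706.1 lies between your shaded bid and your value, so underbidding forfeits an item you could have won at a profitable price.
Loss from deviating = $325.7 − ($0) = $325.7.

$325.7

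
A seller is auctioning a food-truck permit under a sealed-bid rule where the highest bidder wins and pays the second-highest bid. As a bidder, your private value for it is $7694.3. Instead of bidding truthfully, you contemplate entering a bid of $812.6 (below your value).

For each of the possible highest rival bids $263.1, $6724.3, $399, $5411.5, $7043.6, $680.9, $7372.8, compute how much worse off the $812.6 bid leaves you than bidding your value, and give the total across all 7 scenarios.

The deviation costs you only when the competing bid falls strictly between $812.6 and $7694.3; elsewhere both bids give the same outcome.
$263.1: outcomes coincide → loss $0.
$6724.3: truthful payoff $970, deviation payoff $0 → loss $970.
$399: outcomes coincide → loss $0.
$5411.5: truthful payoff $2282.8, deviation payoff $0 → loss $2282.8.
$7043.6: truthful payoff $650.7, deviation payoff $0 → loss $650.7.
$680.9: outcomes coincide → loss $0.
$7372.8: truthful payoff $321.5, deviation payoff $0 → loss $321.5.
Total loss = $970 + $2282.8 + $650.7 + $321.5 = $4225.

$4225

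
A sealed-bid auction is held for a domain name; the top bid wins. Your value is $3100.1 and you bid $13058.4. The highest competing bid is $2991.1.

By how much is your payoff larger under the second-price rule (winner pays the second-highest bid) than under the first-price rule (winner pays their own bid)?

You have the highest bid, so you win under either rule.
Second-price: pay $2991.1 → payoff $109.
First-price: pay your own bid $13058.4 → payoff −$9958.3.
Difference = $109 − (−$9958.3) = $10067.3.

$10067.3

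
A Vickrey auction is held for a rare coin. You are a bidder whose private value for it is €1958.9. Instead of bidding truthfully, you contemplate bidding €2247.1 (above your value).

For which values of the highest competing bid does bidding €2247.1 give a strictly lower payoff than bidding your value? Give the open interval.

If the competing bid is below €1958.9, both bids win at the same price — no difference.
If it is above €2247.1, both bids lose — no difference.
If it lies strictly between €1958.9 and €2247.1, bidding your value loses (payoff 0) while bidding €2247.1 wins at a price above your value (payoff negative).
So the deviation strictly hurts on the open interval (€1958.9, €2247.1).
In a second-price auction your bid sets only whether you win, not what you pay, so bidding your true value is weakly dominant.

(€1958.9, €2247.1)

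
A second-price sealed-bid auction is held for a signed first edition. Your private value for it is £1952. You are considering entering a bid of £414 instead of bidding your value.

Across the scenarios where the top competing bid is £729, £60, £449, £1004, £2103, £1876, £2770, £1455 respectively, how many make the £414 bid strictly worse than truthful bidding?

5

The deviation hurts exactly when the highest competing bid lies strictly between £414 and £1952 — underbidding then forfeits a profitable win.
£729: inside the interval → strictly worse (loss £1223).
£60: below both → same outcome either way.
£449: inside the interval → strictly worse (loss £1503).
£1004: inside the interval → strictly worse (loss £948).
£2103: above both → same outcome either way.
£1876: inside the interval → strictly worse (loss £76).
£2770: above both → same outcome either way.
£1455: inside the interval → strictly worse (loss £497).
Count: 5.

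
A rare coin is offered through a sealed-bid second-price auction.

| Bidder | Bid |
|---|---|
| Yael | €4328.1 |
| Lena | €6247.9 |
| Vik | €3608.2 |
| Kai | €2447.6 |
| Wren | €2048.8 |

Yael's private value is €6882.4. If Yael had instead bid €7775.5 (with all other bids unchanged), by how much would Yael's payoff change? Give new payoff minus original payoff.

The highest bid among the other bidders is €6247.9; Yael's bid doesn't change that.
Original bid €4328.1: Yael is not highest (top rival bid is €6247.9); payoff €0.
Alternative bid €7775.5: Yael is highest, pays the top rival bid €6247.9; payoff €6882.4 − €6247.9 = €634.5.
Change in payoff = €634.5 − (€0) = €634.5.

€634.5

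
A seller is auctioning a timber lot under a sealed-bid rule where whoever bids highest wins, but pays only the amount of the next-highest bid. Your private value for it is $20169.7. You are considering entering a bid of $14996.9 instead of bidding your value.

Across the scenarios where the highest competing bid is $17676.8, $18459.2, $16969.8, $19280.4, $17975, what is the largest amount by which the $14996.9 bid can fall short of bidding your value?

$17676.8: truthful gives $2492.9, deviation gives $0 → loss $2492.9.
$18459.2: truthful gives $1710.5, deviation gives $0 → loss $1710.5.
$16969.8: truthful gives $3199.9, deviation gives $0 → loss $3199.9.
$19280.4: truthful gives $889.3, deviation gives $0 → loss $889.3.
$17975: truthful gives $2194.7, deviation gives $0 → loss $2194.7.
Maximum loss: $3199.9.

$3199.9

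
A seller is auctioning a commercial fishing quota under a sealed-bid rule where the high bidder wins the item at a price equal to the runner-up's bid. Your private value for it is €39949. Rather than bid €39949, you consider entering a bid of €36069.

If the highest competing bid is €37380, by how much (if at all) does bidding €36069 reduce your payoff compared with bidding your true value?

€2569

Bidding your value €39949: you win (since €39949 > €37380) and pay €37380. Payoff €2569.
Bidding €36069: you lose. Payoff €0.
The competing bid €37380 lies between your shaded bid and your value, so underbidding forfeits an item you could have won at a profitable price.
Loss from deviating = €2569 − (€0) = €2569.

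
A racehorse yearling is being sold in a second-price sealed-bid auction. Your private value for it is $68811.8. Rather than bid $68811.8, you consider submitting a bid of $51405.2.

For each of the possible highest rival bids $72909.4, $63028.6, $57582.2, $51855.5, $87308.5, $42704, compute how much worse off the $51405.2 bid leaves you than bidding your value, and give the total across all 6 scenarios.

The deviation costs you only when the competing bid falls strictly between $51405.2 and $68811.8; elsewhere both bids give the same outcome.
$72909.4: outcomes coincide → loss $0.
$63028.6: truthful payoff $5783.2, deviation payoff $0 → loss $5783.2.
$57582.2: truthful payoff $11229.6, deviation payoff $0 → loss $11229.6.
$51855.5: truthful payoff $16956.3, deviation payoff $0 → loss $16956.3.
$87308.5: outcomes coincide → loss $0.
$42704: outcomes coincide → loss $0.
Total loss = $5783.2 + $11229.6 + $16956.3 = $33969.1.
Because the price is fixed by the runner-up's bid, deviating from your value can only change a good outcome into a bad one — never the reverse.

$33969.1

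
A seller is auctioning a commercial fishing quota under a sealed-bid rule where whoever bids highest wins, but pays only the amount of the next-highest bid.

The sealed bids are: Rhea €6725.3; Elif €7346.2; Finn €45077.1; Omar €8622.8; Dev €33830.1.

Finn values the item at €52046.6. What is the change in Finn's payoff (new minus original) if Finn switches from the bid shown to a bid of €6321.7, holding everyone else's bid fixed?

−€18216.5

The highest bid among the other bidders is €33830.1; Finn's bid doesn't change that.
Original bid €45077.1: Finn is highest, pays the top rival bid €33830.1; payoff €52046.6 − €33830.1 = €18216.5.
Alternative bid €6321.7: Finn is not highest (top rival bid is €33830.1); payoff €0.
Change in payoff = €0 − (€18216.5) = −€18216.5.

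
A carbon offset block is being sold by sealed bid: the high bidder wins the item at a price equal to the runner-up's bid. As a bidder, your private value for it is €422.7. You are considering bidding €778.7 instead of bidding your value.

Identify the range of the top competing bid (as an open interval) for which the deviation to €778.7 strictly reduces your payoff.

(€422.7, €778.7)

If the competing bid is below €422.7, both bids win at the same price — no difference.
If it is above €778.7, both bids lose — no difference.
If it lies strictly between €422.7 and €778.7, bidding your value loses (payoff 0) while bidding €778.7 wins at a price above your value (payoff negative).
So the deviation strictly hurts on the open interval (€422.7, €778.7).
Truthful bidding weakly dominates here: raising your bid can only win items priced above your value, and lowering it can only forfeit items priced below.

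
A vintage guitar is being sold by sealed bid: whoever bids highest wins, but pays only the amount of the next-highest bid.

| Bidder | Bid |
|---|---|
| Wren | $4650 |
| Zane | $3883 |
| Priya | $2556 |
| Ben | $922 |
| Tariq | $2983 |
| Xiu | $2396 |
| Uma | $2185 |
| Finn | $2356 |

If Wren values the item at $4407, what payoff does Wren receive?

Highest bid: Wren at $4650, so Wren wins.
Second-highest bid: Zane at $3883 — that is the price the winner pays.
Wren's payoff = value − price = $4407 − $3883 = $524.

$524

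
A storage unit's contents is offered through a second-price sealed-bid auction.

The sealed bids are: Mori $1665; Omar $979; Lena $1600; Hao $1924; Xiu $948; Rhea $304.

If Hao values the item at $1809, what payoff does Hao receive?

$144

Highest bid: Hao at $1924, so Hao wins.
Second-highest bid: Mori at $1665 — that is the price the winner pays.
Hao's payoff = value − price = $1809 − $1665 = $144.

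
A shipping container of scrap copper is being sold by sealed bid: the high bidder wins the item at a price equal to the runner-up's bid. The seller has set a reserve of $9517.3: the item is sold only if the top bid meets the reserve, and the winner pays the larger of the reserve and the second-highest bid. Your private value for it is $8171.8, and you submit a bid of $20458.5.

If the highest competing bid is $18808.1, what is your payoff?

Your bid $20458.5 is the highest and exceeds the reserve.
Price = max(second-highest bid, reserve) = max($18808.1, $9517.3) = $18808.1.
Payoff = $8171.8 − $18808.1 = −$10636.3.

−$10636.3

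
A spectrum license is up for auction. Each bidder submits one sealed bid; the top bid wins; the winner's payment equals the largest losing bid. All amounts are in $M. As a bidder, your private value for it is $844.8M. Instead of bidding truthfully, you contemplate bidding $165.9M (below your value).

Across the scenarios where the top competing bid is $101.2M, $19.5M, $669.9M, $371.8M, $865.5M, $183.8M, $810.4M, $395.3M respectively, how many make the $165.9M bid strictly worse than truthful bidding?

5

The deviation hurts exactly when the highest competing bid lies strictly between $165.9M and $844.8M — underbidding then forfeits a profitable win.
$101.2M: below both → same outcome either way.
$19.5M: below both → same outcome either way.
$669.9M: inside the interval → strictly worse (loss $174.9M).
$371.8M: inside the interval → strictly worse (loss $473M).
$865.5M: above both → same outcome either way.
$183.8M: inside the interval → strictly worse (loss $661M).
$810.4M: inside the interval → strictly worse (loss $34.4M).
$395.3M: inside the interval → strictly worse (loss $449.5M).
Count: 5.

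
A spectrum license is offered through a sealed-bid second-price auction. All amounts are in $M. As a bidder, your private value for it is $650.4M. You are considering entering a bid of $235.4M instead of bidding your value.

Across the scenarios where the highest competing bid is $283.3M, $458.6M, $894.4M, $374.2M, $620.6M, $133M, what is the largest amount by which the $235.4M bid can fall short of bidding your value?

$283.3M: truthful gives $367.1M, deviation gives $0M → loss $367.1M.
$458.6M: truthful gives $191.8M, deviation gives $0M → loss $191.8M.
$894.4M: same outcome either way → loss $0M.
$374.2M: truthful gives $276.2M, deviation gives $0M → loss $276.2M.
$620.6M: truthful gives $29.8M, deviation gives $0M → loss $29.8M.
$133M: same outcome either way → loss $0M.
Maximum loss: $367.1M.

$367.1M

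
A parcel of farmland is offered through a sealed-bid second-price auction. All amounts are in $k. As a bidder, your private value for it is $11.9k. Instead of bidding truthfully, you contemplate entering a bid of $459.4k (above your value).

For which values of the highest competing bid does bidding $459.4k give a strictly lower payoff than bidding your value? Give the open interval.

($11.9k, $459.4k)

If the competing bid is below $11.9k, both bids win at the same price — no difference.
If it is above $459.4k, both bids lose — no difference.
If it lies strictly between $11.9k and $459.4k, bidding your value loses (payoff 0) while bidding $459.4k wins at a price above your value (payoff negative).
So the deviation strictly hurts on the open interval ($11.9k, $459.4k).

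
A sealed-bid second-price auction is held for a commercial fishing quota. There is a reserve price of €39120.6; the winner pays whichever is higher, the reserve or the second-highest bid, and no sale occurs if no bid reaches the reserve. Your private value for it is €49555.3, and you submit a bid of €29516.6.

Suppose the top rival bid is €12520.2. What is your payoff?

Your bid €29516.6 is the highest bid but falls below the reserve €39120.6, so the item goes unsold. Payoff €0.

€0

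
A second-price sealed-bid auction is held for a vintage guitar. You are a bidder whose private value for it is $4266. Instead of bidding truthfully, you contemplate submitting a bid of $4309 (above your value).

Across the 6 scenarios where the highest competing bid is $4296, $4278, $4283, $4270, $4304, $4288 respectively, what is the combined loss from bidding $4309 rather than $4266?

$123

The deviation costs you only when the competing bid falls strictly between $4266 and $4309; elsewhere both bids give the same outcome.
$4296: truthful payoff $0, deviation payoff −$30 → loss $30.
$4278: truthful payoff $0, deviation payoff −$12 → loss $12.
$4283: truthful payoff $0, deviation payoff −$17 → loss $17.
$4270: truthful payoff $0, deviation payoff −$4 → loss $4.
$4304: truthful payoff $0, deviation payoff −$38 → loss $38.
$4288: truthful payoff $0, deviation payoff −$22 → loss $22.
Total loss = $30 + $12 + $17 + $4 + $38 + $22 = $123.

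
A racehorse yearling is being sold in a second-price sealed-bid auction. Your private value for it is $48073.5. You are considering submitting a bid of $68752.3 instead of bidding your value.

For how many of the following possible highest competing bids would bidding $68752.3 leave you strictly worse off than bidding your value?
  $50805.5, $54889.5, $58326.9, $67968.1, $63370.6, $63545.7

The deviation hurts exactly when the highest competing bid lies strictly between $48073.5 and $68752.3 — overbidding then wins at a price above your value.
$50805.5: inside the interval → strictly worse (loss $2732).
$54889.5: inside the interval → strictly worse (loss $6816).
$58326.9: inside the interval → strictly worse (loss $10253.4).
$67968.1: inside the interval → strictly worse (loss $19894.6).
$63370.6: inside the interval → strictly worse (loss $15297.1).
$63545.7: inside the interval → strictly worse (loss $15472.2).
Count: 6.

6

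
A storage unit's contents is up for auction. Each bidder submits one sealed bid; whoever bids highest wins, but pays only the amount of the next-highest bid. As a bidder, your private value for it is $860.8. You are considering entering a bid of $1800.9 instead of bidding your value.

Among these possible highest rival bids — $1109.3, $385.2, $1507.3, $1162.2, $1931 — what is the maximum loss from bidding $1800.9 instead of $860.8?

$1109.3: truthful gives $0, deviation gives −$248.5 → loss $248.5.
$385.2: same outcome either way → loss $0.
$1507.3: truthful gives $0, deviation gives −$646.5 → loss $646.5.
$1162.2: truthful gives $0, deviation gives −$301.4 → loss $301.4.
$1931: same outcome either way → loss $0.
Maximum loss: $646.5.

$646.5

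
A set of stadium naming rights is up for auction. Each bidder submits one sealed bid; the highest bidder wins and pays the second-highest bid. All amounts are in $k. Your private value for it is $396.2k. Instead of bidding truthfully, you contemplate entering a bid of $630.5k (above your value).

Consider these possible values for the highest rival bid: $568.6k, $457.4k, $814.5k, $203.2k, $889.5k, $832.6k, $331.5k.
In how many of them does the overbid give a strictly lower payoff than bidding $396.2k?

The deviation hurts exactly when the highest competing bid lies strictly between $396.2k and $630.5k — overbidding then wins at a price above your value.
$568.6k: inside the interval → strictly worse (loss $172.4k).
$457.4k: inside the interval → strictly worse (loss $61.2k).
$814.5k: above both → same outcome either way.
$203.2k: below both → same outcome either way.
$889.5k: above both → same outcome either way.
$832.6k: above both → same outcome either way.
$331.5k: below both → same outcome either way.
Count: 2.

2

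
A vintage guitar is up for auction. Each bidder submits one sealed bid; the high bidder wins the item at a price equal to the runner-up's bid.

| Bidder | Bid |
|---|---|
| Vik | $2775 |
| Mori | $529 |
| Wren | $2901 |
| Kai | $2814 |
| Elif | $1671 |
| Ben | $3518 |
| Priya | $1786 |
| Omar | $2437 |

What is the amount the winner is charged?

$2901

Highest bid: Ben at $3518, so Ben wins.
Second-highest bid: Wren at $2901 — that is the price the winner pays.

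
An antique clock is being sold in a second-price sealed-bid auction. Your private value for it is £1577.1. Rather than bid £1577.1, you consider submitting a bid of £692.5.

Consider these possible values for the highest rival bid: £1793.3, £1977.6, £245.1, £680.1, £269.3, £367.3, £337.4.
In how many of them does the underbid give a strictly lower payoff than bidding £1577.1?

0

The deviation hurts exactly when the highest competing bid lies strictly between £692.5 and £1577.1 — underbidding then forfeits a profitable win.
£1793.3: above both → same outcome either way.
£1977.6: above both → same outcome either way.
£245.1: below both → same outcome either way.
£680.1: below both → same outcome either way.
£269.3: below both → same outcome either way.
£367.3: below both → same outcome either way.
£337.4: below both → same outcome either way.
Count: 0.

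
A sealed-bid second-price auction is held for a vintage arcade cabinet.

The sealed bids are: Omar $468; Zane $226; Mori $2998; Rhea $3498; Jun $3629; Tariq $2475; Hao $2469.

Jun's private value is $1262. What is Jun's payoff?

Highest bid: Jun at $3629, so Jun wins.
Second-highest bid: Rhea at $3498 — that is the price the winner pays.
Jun's payoff = value − price = $1262 − $3498 = −$2236.

−$2236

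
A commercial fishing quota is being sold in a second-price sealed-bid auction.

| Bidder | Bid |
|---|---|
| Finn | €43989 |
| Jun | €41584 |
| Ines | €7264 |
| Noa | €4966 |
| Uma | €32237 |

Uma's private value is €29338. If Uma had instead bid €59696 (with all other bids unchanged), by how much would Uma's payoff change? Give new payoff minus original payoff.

The highest bid among the other bidders is €43989; Uma's bid doesn't change that.
Original bid €32237: Uma is not highest (top rival bid is €43989); payoff €0.
Alternative bid €59696: Uma is highest, pays the top rival bid €43989; payoff €29338 − €43989 = −€14651.
Change in payoff = −€14651 − (€0) = −€14651.

−€14651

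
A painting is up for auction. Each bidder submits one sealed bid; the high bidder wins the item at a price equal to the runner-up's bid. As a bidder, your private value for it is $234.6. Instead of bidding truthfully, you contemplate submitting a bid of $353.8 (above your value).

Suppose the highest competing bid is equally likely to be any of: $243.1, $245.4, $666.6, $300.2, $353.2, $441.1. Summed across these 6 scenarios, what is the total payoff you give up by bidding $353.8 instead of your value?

The deviation costs you only when the competing bid falls strictly between $234.6 and $353.8; elsewhere both bids give the same outcome.
$243.1: truthful payoff $0, deviation payoff −$8.5 → loss $8.5.
$245.4: truthful payoff $0, deviation payoff −$10.8 → loss $10.8.
$666.6: outcomes coincide → loss $0.
$300.2: truthful payoff $0, deviation payoff −$65.6 → loss $65.6.
$353.2: truthful payoff $0, deviation payoff −$118.6 → loss $118.6.
$441.1: outcomes coincide → loss $0.
Total loss = $8.5 + $10.8 + $65.6 + $118.6 = $203.5.
Because the price is fixed by the runner-up's bid, deviating from your value can only change a good outcome into a bad one — never the reverse.

$203.5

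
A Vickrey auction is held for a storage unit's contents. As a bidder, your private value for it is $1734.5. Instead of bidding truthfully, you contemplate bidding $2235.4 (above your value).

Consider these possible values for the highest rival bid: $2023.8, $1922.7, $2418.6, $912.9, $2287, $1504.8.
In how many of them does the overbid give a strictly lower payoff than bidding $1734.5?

The deviation hurts exactly when the highest competing bid lies strictly between $1734.5 and $2235.4 — overbidding then wins at a price above your value.
$2023.8: inside the interval → strictly worse (loss $289.3).
$1922.7: inside the interval → strictly worse (loss $188.2).
$2418.6: above both → same outcome either way.
$912.9: below both → same outcome either way.
$2287: above both → same outcome either way.
$1504.8: below both → same outcome either way.
Count: 2.

2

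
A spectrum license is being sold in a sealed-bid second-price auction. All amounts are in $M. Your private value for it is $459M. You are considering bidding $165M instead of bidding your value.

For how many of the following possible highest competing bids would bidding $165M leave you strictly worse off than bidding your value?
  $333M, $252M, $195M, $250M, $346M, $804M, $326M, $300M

The deviation hurts exactly when the highest competing bid lies strictly between $165M and $459M — underbidding then forfeits a profitable win.
$333M: inside the interval → strictly worse (loss $126M).
$252M: inside the interval → strictly worse (loss $207M).
$195M: inside the interval → strictly worse (loss $264M).
$250M: inside the interval → strictly worse (loss $209M).
$346M: inside the interval → strictly worse (loss $113M).
$804M: above both → same outcome either way.
$326M: inside the interval → strictly worse (loss $133M).
$300M: inside the interval → strictly worse (loss $159M).
Count: 7.

7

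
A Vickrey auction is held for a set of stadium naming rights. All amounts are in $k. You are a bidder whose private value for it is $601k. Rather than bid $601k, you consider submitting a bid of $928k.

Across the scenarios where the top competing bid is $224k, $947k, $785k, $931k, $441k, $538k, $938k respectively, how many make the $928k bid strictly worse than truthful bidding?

1

The deviation hurts exactly when the highest competing bid lies strictly between $601k and $928k — overbidding then wins at a price above your value.
$224k: below both → same outcome either way.
$947k: above both → same outcome either way.
$785k: inside the interval → strictly worse (loss $184k).
$931k: above both → same outcome either way.
$441k: below both → same outcome either way.
$538k: below both → same outcome either way.
$938k: above both → same outcome either way.
Count: 1.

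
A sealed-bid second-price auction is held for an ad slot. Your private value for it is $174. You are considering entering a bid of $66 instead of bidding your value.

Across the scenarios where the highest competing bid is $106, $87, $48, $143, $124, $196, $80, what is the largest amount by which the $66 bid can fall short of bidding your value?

$106: truthful gives $68, deviation gives $0 → loss $68.
$87: truthful gives $87, deviation gives $0 → loss $87.
$48: same outcome either way → loss $0.
$143: truthful gives $31, deviation gives $0 → loss $31.
$124: truthful gives $50, deviation gives $0 → loss $50.
$196: same outcome either way → loss $0.
$80: truthful gives $94, deviation gives $0 → loss $94.
Maximum loss: $94.

$94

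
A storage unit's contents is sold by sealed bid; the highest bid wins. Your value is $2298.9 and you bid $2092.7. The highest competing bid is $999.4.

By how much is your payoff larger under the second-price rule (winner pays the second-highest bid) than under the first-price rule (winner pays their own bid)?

$1093.3

You have the highest bid, so you win under either rule.
Second-price: pay $999.4 → payoff $1299.5.
First-price: pay your own bid $2092.7 → payoff $206.2.
Difference = $1299.5 − ($206.2) = $1093.3.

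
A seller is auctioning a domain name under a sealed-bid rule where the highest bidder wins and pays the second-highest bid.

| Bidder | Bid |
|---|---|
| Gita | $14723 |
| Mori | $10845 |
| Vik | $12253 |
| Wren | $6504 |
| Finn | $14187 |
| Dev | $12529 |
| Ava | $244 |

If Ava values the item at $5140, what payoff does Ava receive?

$0

Highest bid: Gita at $14723, so Gita wins.
Second-highest bid: Finn at $14187 — that is the price the winner pays.
Ava did not win, so Ava pays nothing and receives nothing: payoff $0.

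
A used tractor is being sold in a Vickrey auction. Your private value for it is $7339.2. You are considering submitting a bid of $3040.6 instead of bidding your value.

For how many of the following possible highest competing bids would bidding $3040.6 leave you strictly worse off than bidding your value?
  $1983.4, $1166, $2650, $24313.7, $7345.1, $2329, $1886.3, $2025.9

0

The deviation hurts exactly when the highest competing bid lies strictly between $3040.6 and $7339.2 — underbidding then forfeits a profitable win.
$1983.4: below both → same outcome either way.
$1166: below both → same outcome either way.
$2650: below both → same outcome either way.
$24313.7: above both → same outcome either way.
$7345.1: above both → same outcome either way.
$2329: below both → same outcome either way.
$1886.3: below both → same outcome either way.
$2025.9: below both → same outcome either way.
Count: 0.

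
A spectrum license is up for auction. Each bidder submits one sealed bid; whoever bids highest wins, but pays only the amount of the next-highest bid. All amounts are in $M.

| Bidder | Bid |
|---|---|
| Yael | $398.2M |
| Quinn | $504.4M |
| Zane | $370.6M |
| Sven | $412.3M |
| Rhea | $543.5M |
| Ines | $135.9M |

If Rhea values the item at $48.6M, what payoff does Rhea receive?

Highest bid: Rhea at $543.5M, so Rhea wins.
Second-highest bid: Quinn at $504.4M — that is the price the winner pays.
Rhea's payoff = value − price = $48.6M − $504.4M = −$455.8M.

−$455.8M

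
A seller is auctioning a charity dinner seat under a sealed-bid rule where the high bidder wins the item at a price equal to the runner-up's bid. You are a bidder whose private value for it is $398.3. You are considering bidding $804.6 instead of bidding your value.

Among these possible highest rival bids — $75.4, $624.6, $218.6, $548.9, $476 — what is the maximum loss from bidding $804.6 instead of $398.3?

$226.3

$75.4: same outcome either way → loss $0.
$624.6: truthful gives $0, deviation gives −$226.3 → loss $226.3.
$218.6: same outcome either way → loss $0.
$548.9: truthful gives $0, deviation gives −$150.6 → loss $150.6.
$476: truthful gives $0, deviation gives −$77.7 → loss $77.7.
Maximum loss: $226.3.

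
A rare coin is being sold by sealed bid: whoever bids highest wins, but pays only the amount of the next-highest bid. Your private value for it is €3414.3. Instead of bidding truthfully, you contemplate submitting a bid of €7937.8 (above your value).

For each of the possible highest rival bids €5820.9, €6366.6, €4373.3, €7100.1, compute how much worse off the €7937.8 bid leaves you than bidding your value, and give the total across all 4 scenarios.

€10003.7

The deviation costs you only when the competing bid falls strictly between €3414.3 and €7937.8; elsewhere both bids give the same outcome.
€5820.9: truthful payoff €0, deviation payoff −€2406.6 → loss €2406.6.
€6366.6: truthful payoff €0, deviation payoff −€2952.3 → loss €2952.3.
€4373.3: truthful payoff €0, deviation payoff −€959 → loss €959.
€7100.1: truthful payoff €0, deviation payoff −€3685.8 → loss €3685.8.
Total loss = €2406.6 + €2952.3 + €959 + €3685.8 = €10003.7.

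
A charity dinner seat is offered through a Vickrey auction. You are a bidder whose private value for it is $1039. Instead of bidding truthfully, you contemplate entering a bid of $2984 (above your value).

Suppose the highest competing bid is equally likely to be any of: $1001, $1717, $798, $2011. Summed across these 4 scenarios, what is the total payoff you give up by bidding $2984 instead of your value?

The deviation costs you only when the competing bid falls strictly between $1039 and $2984; elsewhere both bids give the same outcome.
$1001: outcomes coincide → loss $0.
$1717: truthful payoff $0, deviation payoff −$678 → loss $678.
$798: outcomes coincide → loss $0.
$2011: truthful payoff $0, deviation payoff −$972 → loss $972.
Total loss = $678 + $972 = $1650.
Truthful bidding weakly dominates here: raising your bid can only win items priced above your value, and lowering it can only forfeit items priced below.

$1650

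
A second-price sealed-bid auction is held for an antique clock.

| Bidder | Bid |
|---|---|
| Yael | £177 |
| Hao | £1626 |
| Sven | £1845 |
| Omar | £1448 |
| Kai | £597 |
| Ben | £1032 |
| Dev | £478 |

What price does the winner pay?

Highest bid: Sven at £1845, so Sven wins.
Second-highest bid: Hao at £1626 — that is the price the winner pays.

£1626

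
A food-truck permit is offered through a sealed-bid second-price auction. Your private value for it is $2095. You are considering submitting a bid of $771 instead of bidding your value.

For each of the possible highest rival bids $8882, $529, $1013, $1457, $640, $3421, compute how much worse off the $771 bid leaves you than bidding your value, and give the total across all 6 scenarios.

The deviation costs you only when the competing bid falls strictly between $771 and $2095; elsewhere both bids give the same outcome.
$8882: outcomes coincide → loss $0.
$529: outcomes coincide → loss $0.
$1013: truthful payoff $1082, deviation payoff $0 → loss $1082.
$1457: truthful payoff $638, deviation payoff $0 → loss $638.
$640: outcomes coincide → loss $0.
$3421: outcomes coincide → loss $0.
Total loss = $1082 + $638 = $1720.

$1720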